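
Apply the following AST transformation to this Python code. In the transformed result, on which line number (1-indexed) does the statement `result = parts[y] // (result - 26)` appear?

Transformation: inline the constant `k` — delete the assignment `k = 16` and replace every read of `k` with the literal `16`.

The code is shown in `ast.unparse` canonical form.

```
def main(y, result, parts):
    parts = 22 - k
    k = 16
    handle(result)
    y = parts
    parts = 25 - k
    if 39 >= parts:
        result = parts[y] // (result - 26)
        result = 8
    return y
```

7

Transformed code:
def main(y, result, parts):
    parts = 22 - 16
    handle(result)
    y = parts
    parts = 25 - 16
    if 39 >= parts:
        result = parts[y] // (result - 26)
        result = 8
    return y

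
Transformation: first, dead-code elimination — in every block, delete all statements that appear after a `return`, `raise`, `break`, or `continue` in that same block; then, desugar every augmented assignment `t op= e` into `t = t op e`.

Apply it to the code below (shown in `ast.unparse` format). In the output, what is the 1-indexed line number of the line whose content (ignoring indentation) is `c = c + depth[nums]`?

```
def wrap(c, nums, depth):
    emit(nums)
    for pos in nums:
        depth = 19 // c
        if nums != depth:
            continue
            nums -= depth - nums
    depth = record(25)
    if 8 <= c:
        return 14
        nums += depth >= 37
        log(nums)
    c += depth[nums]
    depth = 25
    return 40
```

Transformed code:
def wrap(c, nums, depth):
    emit(nums)
    for pos in nums:
        depth = 19 // c
        if nums != depth:
            continue
    depth = record(25)
    if 8 <= c:
        return 14
    c = c + depth[nums]
    depth = 25
    return 40

10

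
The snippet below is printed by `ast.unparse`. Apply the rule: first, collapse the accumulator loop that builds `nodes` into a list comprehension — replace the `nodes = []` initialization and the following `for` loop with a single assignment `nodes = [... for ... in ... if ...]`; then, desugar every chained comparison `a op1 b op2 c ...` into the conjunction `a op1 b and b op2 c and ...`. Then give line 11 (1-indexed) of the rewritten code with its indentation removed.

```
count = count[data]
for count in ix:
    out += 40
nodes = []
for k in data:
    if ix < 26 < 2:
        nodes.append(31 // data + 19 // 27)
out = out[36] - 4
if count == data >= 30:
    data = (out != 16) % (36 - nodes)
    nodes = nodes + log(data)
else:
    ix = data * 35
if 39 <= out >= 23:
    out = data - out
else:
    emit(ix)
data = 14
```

Transformed code:
count = count[data]
for count in ix:
    out += 40
nodes = [31 // data + 19 // 27 for k in data if ix < 26 and 26 < 2]
out = out[36] - 4
if count == data and data >= 30:
    data = (out != 16) % (36 - nodes)
    nodes = nodes + log(data)
else:
    ix = data * 35
if 39 <= out and out >= 23:
    out = data - out
else:
    emit(ix)
data = 14

if 39 <= out and out >= 23:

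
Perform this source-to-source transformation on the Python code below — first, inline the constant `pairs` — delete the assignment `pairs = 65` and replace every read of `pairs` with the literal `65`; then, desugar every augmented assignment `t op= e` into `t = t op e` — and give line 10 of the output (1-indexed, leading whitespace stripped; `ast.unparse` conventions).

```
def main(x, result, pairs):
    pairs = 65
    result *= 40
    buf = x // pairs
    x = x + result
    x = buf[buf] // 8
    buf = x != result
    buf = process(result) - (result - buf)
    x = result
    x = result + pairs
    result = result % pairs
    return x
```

Transformed code:
def main(x, result, pairs):
    result = result * 40
    buf = x // 65
    x = x + result
    x = buf[buf] // 8
    buf = x != result
    buf = process(result) - (result - buf)
    x = result
    x = result + 65
    result = result % 65
    return x

result = result % 65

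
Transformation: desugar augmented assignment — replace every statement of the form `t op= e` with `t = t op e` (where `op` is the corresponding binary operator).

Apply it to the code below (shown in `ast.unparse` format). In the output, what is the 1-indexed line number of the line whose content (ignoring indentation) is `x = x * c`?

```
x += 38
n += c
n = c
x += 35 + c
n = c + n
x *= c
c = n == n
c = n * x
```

6

Transformed code:
x = x + 38
n = n + c
n = c
x = x + (35 + c)
n = c + n
x = x * c
c = n == n
c = n * x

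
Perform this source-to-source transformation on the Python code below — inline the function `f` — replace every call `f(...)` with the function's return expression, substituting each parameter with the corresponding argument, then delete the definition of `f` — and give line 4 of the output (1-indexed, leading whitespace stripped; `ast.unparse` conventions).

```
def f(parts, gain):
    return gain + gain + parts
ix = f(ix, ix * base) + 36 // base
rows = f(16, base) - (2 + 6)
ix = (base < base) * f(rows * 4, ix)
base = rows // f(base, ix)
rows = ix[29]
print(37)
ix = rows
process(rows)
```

Transformed code:
ix = ix * base + ix * base + ix + 36 // base
rows = base + base + 16 - (2 + 6)
ix = (base < base) * (ix + ix + rows * 4)
base = rows // (ix + ix + base)
rows = ix[29]
print(37)
ix = rows
process(rows)

base = rows // (ix + ix + base)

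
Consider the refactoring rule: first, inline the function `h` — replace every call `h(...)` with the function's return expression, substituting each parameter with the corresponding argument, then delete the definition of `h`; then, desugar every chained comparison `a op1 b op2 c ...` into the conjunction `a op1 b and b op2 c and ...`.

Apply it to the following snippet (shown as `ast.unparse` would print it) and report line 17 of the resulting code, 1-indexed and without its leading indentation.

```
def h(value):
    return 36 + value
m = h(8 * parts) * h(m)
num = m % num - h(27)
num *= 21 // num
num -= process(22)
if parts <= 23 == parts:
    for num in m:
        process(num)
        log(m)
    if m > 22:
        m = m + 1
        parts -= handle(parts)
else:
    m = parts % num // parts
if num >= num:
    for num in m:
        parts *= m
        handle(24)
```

Transformed code:
m = (36 + 8 * parts) * (36 + m)
num = m % num - (36 + 27)
num *= 21 // num
num -= process(22)
if parts <= 23 and 23 == parts:
    for num in m:
        process(num)
        log(m)
    if m > 22:
        m = m + 1
        parts -= handle(parts)
else:
    m = parts % num // parts
if num >= num:
    for num in m:
        parts *= m
        handle(24)

handle(24)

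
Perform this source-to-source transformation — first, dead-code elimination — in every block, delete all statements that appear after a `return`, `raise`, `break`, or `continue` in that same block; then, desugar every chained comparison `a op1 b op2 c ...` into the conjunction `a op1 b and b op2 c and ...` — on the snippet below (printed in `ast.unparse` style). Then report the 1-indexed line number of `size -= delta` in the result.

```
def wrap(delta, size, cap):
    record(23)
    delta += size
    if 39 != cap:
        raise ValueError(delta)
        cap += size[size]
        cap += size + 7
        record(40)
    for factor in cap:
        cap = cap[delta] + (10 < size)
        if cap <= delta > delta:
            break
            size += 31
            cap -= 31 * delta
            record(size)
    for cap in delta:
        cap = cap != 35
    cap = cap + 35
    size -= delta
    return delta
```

13

Transformed code:
def wrap(delta, size, cap):
    record(23)
    delta += size
    if 39 != cap:
        raise ValueError(delta)
    for factor in cap:
        cap = cap[delta] + (10 < size)
        if cap <= delta and delta > delta:
            break
    for cap in delta:
        cap = cap != 35
    cap = cap + 35
    size -= delta
    return delta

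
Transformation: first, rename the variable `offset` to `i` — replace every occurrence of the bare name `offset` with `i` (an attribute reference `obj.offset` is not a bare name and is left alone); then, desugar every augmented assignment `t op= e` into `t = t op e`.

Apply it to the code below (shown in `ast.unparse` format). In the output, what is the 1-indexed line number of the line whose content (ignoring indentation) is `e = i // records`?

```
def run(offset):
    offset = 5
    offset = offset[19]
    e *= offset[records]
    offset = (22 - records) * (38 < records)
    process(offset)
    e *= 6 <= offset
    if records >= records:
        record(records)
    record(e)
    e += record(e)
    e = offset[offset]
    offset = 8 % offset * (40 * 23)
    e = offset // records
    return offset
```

Transformed code:
def run(i):
    i = 5
    i = i[19]
    e = e * i[records]
    i = (22 - records) * (38 < records)
    process(i)
    e = e * (6 <= i)
    if records >= records:
        record(records)
    record(e)
    e = e + record(e)
    e = i[i]
    i = 8 % i * (40 * 23)
    e = i // records
    return i

14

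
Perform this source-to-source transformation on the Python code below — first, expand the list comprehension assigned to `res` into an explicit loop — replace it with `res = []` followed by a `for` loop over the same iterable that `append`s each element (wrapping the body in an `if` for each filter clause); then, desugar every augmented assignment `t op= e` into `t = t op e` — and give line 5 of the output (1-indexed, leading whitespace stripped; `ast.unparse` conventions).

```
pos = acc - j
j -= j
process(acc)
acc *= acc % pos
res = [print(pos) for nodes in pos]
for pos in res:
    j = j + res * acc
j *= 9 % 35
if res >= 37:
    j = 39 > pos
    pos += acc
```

res = []

Transformed code:
pos = acc - j
j = j - j
process(acc)
acc = acc * (acc % pos)
res = []
for nodes in pos:
    res.append(print(pos))
for pos in res:
    j = j + res * acc
j = j * (9 % 35)
if res >= 37:
    j = 39 > pos
    pos = pos + acc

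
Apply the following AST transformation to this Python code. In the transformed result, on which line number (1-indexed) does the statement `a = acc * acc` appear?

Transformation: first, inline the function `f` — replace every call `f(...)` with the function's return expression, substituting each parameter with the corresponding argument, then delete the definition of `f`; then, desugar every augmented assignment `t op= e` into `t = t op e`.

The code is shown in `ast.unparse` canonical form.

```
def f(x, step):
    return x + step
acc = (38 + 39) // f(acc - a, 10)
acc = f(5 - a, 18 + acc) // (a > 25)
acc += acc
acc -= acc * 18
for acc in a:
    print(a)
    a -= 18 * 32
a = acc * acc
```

Transformed code:
acc = (38 + 39) // (acc - a + 10)
acc = (5 - a + (18 + acc)) // (a > 25)
acc = acc + acc
acc = acc - acc * 18
for acc in a:
    print(a)
    a = a - 18 * 32
a = acc * acc

8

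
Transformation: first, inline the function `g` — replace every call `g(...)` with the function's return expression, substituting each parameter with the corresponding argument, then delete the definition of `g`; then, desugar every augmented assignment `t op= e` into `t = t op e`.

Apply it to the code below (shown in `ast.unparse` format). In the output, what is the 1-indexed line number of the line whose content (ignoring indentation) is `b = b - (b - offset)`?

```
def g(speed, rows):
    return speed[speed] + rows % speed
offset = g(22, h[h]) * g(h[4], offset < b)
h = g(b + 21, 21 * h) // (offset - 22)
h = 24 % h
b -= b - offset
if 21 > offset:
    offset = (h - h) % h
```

Transformed code:
offset = (22[22] + h[h] % 22) * (h[4][h[4]] + (offset < b) % h[4])
h = ((b + 21)[b + 21] + 21 * h % (b + 21)) // (offset - 22)
h = 24 % h
b = b - (b - offset)
if 21 > offset:
    offset = (h - h) % h

4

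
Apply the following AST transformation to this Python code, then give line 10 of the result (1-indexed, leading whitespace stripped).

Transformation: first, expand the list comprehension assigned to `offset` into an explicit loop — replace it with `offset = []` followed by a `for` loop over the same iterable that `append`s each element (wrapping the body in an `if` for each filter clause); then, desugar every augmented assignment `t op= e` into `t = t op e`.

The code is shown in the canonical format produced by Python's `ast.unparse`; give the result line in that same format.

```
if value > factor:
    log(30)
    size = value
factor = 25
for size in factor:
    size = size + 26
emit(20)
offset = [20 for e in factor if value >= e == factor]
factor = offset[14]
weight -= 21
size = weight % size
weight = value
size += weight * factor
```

if value >= e == factor:

Transformed code:
if value > factor:
    log(30)
    size = value
factor = 25
for size in factor:
    size = size + 26
emit(20)
offset = []
for e in factor:
    if value >= e == factor:
        offset.append(20)
factor = offset[14]
weight = weight - 21
size = weight % size
weight = value
size = size + weight * factor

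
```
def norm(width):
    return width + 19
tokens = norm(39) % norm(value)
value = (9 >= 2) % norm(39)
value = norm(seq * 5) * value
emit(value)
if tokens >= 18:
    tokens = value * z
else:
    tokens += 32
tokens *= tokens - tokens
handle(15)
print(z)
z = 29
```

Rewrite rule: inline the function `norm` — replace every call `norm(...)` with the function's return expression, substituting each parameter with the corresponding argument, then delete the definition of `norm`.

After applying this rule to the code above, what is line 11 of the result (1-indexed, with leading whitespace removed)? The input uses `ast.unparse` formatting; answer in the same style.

Transformed code:
tokens = (39 + 19) % (value + 19)
value = (9 >= 2) % (39 + 19)
value = (seq * 5 + 19) * value
emit(value)
if tokens >= 18:
    tokens = value * z
else:
    tokens += 32
tokens *= tokens - tokens
handle(15)
print(z)
z = 29

print(z)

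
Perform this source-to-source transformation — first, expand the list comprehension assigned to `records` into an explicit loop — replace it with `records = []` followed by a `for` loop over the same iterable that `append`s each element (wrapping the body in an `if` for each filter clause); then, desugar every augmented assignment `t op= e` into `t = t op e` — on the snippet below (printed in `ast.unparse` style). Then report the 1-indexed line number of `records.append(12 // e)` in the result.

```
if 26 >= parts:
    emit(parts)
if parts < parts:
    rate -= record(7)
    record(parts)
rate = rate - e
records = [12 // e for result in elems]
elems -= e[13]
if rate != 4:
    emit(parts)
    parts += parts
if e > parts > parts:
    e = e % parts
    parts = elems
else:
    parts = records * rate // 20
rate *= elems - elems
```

9

Transformed code:
if 26 >= parts:
    emit(parts)
if parts < parts:
    rate = rate - record(7)
    record(parts)
rate = rate - e
records = []
for result in elems:
    records.append(12 // e)
elems = elems - e[13]
if rate != 4:
    emit(parts)
    parts = parts + parts
if e > parts > parts:
    e = e % parts
    parts = elems
else:
    parts = records * rate // 20
rate = rate * (elems - elems)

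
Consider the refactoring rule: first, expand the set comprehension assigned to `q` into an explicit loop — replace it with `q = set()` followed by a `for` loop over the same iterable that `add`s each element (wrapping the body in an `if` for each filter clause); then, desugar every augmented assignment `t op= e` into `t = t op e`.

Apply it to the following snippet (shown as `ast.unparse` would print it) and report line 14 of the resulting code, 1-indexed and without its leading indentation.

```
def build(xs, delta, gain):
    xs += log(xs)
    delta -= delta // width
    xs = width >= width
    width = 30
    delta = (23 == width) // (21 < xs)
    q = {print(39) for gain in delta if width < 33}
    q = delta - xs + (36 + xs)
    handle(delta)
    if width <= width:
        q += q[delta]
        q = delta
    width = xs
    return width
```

q = q + q[delta]

Transformed code:
def build(xs, delta, gain):
    xs = xs + log(xs)
    delta = delta - delta // width
    xs = width >= width
    width = 30
    delta = (23 == width) // (21 < xs)
    q = set()
    for gain in delta:
        if width < 33:
            q.add(print(39))
    q = delta - xs + (36 + xs)
    handle(delta)
    if width <= width:
        q = q + q[delta]
        q = delta
    width = xs
    return width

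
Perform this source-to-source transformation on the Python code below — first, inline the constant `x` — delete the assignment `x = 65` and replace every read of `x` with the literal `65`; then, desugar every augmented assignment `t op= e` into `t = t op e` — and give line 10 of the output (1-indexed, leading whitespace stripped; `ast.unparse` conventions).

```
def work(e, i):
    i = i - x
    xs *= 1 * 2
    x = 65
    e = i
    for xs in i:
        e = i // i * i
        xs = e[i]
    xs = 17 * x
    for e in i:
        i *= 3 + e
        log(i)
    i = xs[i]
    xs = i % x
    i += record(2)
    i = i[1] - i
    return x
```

i = i * (3 + e)

Transformed code:
def work(e, i):
    i = i - 65
    xs = xs * (1 * 2)
    e = i
    for xs in i:
        e = i // i * i
        xs = e[i]
    xs = 17 * 65
    for e in i:
        i = i * (3 + e)
        log(i)
    i = xs[i]
    xs = i % 65
    i = i + record(2)
    i = i[1] - i
    return 65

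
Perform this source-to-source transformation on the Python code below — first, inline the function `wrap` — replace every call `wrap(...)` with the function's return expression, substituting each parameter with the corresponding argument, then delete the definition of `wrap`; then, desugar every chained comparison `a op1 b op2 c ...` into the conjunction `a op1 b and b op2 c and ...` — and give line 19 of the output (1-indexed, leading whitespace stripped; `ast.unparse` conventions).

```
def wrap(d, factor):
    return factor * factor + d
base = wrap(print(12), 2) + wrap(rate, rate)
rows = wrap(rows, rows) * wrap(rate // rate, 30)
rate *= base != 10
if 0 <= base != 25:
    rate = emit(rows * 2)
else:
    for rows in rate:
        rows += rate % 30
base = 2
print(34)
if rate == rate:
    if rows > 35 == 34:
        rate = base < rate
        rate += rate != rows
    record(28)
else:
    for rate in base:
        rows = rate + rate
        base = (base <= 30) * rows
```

base = (base <= 30) * rows

Transformed code:
base = 2 * 2 + print(12) + (rate * rate + rate)
rows = (rows * rows + rows) * (30 * 30 + rate // rate)
rate *= base != 10
if 0 <= base and base != 25:
    rate = emit(rows * 2)
else:
    for rows in rate:
        rows += rate % 30
base = 2
print(34)
if rate == rate:
    if rows > 35 and 35 == 34:
        rate = base < rate
        rate += rate != rows
    record(28)
else:
    for rate in base:
        rows = rate + rate
        base = (base <= 30) * rows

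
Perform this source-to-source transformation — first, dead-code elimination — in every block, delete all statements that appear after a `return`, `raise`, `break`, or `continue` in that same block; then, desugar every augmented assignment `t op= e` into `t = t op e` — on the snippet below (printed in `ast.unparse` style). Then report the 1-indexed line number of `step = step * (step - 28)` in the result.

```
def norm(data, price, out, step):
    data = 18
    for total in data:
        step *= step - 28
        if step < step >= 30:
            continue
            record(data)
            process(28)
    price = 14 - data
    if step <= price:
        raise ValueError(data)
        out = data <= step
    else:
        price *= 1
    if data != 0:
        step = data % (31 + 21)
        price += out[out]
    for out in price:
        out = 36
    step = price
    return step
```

Transformed code:
def norm(data, price, out, step):
    data = 18
    for total in data:
        step = step * (step - 28)
        if step < step >= 30:
            continue
    price = 14 - data
    if step <= price:
        raise ValueError(data)
    else:
        price = price * 1
    if data != 0:
        step = data % (31 + 21)
        price = price + out[out]
    for out in price:
        out = 36
    step = price
    return step

4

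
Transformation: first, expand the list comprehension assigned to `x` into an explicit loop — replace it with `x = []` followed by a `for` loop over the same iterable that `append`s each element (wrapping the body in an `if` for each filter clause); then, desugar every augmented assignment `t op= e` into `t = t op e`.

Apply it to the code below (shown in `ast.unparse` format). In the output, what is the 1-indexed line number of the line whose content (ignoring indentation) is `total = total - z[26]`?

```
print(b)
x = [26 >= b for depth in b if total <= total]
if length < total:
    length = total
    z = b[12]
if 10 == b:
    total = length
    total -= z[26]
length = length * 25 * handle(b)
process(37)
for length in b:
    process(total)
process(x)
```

11

Transformed code:
print(b)
x = []
for depth in b:
    if total <= total:
        x.append(26 >= b)
if length < total:
    length = total
    z = b[12]
if 10 == b:
    total = length
    total = total - z[26]
length = length * 25 * handle(b)
process(37)
for length in b:
    process(total)
process(x)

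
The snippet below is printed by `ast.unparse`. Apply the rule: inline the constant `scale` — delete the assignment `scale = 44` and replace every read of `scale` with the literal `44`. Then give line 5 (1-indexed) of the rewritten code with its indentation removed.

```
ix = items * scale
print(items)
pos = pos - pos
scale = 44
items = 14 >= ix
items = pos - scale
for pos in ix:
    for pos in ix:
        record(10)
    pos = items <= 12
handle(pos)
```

items = pos - 44

Transformed code:
ix = items * 44
print(items)
pos = pos - pos
items = 14 >= ix
items = pos - 44
for pos in ix:
    for pos in ix:
        record(10)
    pos = items <= 12
handle(pos)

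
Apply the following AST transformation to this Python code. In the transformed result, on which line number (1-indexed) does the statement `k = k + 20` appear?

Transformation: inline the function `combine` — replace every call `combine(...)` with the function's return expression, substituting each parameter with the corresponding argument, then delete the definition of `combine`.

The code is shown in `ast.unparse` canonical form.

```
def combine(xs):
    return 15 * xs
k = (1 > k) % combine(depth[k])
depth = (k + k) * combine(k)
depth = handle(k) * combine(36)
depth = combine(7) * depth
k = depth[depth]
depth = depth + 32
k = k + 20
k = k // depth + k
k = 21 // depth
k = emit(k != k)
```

7

Transformed code:
k = (1 > k) % (15 * depth[k])
depth = (k + k) * (15 * k)
depth = handle(k) * (15 * 36)
depth = 15 * 7 * depth
k = depth[depth]
depth = depth + 32
k = k + 20
k = k // depth + k
k = 21 // depth
k = emit(k != k)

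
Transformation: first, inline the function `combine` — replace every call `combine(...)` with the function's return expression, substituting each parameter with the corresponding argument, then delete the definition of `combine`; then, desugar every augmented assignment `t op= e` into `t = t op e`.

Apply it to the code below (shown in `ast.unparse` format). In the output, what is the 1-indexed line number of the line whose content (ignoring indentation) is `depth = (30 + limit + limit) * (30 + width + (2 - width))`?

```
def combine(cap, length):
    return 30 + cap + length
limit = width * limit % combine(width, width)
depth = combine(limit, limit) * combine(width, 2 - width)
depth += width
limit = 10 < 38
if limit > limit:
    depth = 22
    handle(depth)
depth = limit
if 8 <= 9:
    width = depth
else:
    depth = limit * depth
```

2

Transformed code:
limit = width * limit % (30 + width + width)
depth = (30 + limit + limit) * (30 + width + (2 - width))
depth = depth + width
limit = 10 < 38
if limit > limit:
    depth = 22
    handle(depth)
depth = limit
if 8 <= 9:
    width = depth
else:
    depth = limit * depth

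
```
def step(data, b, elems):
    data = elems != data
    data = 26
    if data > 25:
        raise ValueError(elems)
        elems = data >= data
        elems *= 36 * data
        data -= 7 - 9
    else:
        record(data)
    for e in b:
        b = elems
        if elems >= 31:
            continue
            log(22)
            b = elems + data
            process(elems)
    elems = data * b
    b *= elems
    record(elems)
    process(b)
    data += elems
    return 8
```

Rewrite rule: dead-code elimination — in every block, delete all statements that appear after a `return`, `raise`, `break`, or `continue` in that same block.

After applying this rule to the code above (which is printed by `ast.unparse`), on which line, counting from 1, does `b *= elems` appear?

13

Transformed code:
def step(data, b, elems):
    data = elems != data
    data = 26
    if data > 25:
        raise ValueError(elems)
    else:
        record(data)
    for e in b:
        b = elems
        if elems >= 31:
            continue
    elems = data * b
    b *= elems
    record(elems)
    process(b)
    data += elems
    return 8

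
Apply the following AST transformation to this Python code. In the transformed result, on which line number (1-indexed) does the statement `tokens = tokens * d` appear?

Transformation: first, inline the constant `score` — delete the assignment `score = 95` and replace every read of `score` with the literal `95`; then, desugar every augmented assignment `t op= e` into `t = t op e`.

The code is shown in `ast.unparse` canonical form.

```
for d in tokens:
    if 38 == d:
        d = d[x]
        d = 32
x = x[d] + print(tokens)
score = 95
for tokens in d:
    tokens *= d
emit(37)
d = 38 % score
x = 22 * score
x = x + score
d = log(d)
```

Transformed code:
for d in tokens:
    if 38 == d:
        d = d[x]
        d = 32
x = x[d] + print(tokens)
for tokens in d:
    tokens = tokens * d
emit(37)
d = 38 % 95
x = 22 * 95
x = x + 95
d = log(d)

7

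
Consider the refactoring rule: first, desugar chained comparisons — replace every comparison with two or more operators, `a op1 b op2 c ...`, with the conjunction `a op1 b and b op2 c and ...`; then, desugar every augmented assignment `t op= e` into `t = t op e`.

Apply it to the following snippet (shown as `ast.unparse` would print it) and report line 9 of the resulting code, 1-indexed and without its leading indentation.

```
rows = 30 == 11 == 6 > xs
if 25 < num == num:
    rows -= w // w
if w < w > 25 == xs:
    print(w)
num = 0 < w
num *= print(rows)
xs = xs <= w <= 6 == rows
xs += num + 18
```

xs = xs + (num + 18)

Transformed code:
rows = 30 == 11 and 11 == 6 and (6 > xs)
if 25 < num and num == num:
    rows = rows - w // w
if w < w and w > 25 and (25 == xs):
    print(w)
num = 0 < w
num = num * print(rows)
xs = xs <= w and w <= 6 and (6 == rows)
xs = xs + (num + 18)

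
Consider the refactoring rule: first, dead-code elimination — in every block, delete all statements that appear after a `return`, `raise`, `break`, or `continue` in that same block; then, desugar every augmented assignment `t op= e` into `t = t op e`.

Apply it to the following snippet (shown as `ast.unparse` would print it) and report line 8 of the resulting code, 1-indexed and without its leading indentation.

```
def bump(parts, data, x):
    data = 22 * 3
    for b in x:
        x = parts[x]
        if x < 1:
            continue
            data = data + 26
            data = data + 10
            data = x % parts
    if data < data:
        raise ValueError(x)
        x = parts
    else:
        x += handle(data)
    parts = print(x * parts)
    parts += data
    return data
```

raise ValueError(x)

Transformed code:
def bump(parts, data, x):
    data = 22 * 3
    for b in x:
        x = parts[x]
        if x < 1:
            continue
    if data < data:
        raise ValueError(x)
    else:
        x = x + handle(data)
    parts = print(x * parts)
    parts = parts + data
    return data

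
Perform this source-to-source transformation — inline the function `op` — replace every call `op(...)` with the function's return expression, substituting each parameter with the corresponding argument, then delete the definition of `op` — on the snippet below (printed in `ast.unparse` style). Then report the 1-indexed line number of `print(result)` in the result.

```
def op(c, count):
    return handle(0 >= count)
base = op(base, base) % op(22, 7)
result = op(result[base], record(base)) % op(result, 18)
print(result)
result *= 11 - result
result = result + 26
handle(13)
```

3

Transformed code:
base = handle(0 >= base) % handle(0 >= 7)
result = handle(0 >= record(base)) % handle(0 >= 18)
print(result)
result *= 11 - result
result = result + 26
handle(13)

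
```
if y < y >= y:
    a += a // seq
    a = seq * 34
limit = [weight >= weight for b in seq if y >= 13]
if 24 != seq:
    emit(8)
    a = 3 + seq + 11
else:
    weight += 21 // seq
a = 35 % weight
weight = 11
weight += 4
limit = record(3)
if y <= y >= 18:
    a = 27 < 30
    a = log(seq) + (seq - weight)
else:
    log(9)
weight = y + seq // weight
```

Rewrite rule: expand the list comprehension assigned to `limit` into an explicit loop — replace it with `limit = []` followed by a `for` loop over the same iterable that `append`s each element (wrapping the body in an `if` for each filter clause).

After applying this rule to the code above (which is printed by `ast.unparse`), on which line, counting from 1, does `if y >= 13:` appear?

Transformed code:
if y < y >= y:
    a += a // seq
    a = seq * 34
limit = []
for b in seq:
    if y >= 13:
        limit.append(weight >= weight)
if 24 != seq:
    emit(8)
    a = 3 + seq + 11
else:
    weight += 21 // seq
a = 35 % weight
weight = 11
weight += 4
limit = record(3)
if y <= y >= 18:
    a = 27 < 30
    a = log(seq) + (seq - weight)
else:
    log(9)
weight = y + seq // weight

6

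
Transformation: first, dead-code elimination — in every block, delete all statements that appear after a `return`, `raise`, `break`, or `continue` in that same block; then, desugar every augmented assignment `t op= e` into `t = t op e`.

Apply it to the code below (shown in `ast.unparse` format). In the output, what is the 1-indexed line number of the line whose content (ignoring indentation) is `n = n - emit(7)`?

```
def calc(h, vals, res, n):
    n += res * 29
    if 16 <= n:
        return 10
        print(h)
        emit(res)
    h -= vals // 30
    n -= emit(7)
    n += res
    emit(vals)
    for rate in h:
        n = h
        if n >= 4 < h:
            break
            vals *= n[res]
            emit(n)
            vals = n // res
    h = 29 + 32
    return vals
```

Transformed code:
def calc(h, vals, res, n):
    n = n + res * 29
    if 16 <= n:
        return 10
    h = h - vals // 30
    n = n - emit(7)
    n = n + res
    emit(vals)
    for rate in h:
        n = h
        if n >= 4 < h:
            break
    h = 29 + 32
    return vals

6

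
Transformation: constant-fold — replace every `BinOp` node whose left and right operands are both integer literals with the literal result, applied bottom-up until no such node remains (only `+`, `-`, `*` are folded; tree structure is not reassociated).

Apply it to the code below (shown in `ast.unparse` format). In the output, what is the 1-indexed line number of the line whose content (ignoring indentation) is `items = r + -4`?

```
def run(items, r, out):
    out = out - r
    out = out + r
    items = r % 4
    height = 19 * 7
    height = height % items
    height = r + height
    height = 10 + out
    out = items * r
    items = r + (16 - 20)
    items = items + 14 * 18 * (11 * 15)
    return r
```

Transformed code:
def run(items, r, out):
    out = out - r
    out = out + r
    items = r % 4
    height = 133
    height = height % items
    height = r + height
    height = 10 + out
    out = items * r
    items = r + -4
    items = items + 41580
    return r

10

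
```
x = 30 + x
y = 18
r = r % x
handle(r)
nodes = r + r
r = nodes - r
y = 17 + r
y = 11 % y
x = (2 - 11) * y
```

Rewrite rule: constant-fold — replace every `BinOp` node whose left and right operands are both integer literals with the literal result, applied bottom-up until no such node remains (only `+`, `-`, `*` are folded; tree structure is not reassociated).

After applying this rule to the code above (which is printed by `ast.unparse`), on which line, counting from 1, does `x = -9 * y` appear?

Transformed code:
x = 30 + x
y = 18
r = r % x
handle(r)
nodes = r + r
r = nodes - r
y = 17 + r
y = 11 % y
x = -9 * y

9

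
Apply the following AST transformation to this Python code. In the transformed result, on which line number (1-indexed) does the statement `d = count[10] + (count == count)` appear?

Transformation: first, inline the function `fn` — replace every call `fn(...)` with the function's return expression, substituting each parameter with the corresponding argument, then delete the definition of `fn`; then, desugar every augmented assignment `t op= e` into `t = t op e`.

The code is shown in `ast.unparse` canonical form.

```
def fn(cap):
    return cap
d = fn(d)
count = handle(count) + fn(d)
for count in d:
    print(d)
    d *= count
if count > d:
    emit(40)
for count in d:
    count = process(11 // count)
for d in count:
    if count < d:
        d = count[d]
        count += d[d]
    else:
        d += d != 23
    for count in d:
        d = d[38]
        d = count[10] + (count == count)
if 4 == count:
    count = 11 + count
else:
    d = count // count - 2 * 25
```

Transformed code:
d = d
count = handle(count) + d
for count in d:
    print(d)
    d = d * count
if count > d:
    emit(40)
for count in d:
    count = process(11 // count)
for d in count:
    if count < d:
        d = count[d]
        count = count + d[d]
    else:
        d = d + (d != 23)
    for count in d:
        d = d[38]
        d = count[10] + (count == count)
if 4 == count:
    count = 11 + count
else:
    d = count // count - 2 * 25

18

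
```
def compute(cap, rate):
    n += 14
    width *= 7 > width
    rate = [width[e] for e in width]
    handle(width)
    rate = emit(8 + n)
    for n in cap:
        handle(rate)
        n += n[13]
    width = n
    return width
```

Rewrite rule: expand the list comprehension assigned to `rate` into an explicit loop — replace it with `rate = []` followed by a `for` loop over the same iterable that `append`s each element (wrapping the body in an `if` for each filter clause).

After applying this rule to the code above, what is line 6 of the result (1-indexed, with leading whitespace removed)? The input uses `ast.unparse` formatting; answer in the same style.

rate.append(width[e])

Transformed code:
def compute(cap, rate):
    n += 14
    width *= 7 > width
    rate = []
    for e in width:
        rate.append(width[e])
    handle(width)
    rate = emit(8 + n)
    for n in cap:
        handle(rate)
        n += n[13]
    width = n
    return width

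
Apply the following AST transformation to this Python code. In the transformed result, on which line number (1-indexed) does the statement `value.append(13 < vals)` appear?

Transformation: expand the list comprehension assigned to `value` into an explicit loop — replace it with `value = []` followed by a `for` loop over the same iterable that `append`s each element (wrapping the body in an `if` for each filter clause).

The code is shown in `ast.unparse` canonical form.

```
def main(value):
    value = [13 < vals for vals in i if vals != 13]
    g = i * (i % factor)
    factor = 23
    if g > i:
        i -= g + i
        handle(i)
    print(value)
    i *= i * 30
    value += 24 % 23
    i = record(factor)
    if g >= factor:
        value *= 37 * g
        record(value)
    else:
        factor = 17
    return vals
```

5

Transformed code:
def main(value):
    value = []
    for vals in i:
        if vals != 13:
            value.append(13 < vals)
    g = i * (i % factor)
    factor = 23
    if g > i:
        i -= g + i
        handle(i)
    print(value)
    i *= i * 30
    value += 24 % 23
    i = record(factor)
    if g >= factor:
        value *= 37 * g
        record(value)
    else:
        factor = 17
    return vals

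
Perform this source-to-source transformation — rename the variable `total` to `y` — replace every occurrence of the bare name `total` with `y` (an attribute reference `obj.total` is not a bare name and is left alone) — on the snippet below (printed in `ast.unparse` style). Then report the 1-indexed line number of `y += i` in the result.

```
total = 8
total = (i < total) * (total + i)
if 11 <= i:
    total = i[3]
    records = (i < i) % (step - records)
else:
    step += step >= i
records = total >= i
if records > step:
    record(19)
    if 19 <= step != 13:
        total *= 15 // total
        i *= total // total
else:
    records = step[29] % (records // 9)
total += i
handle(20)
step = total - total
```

16

Transformed code:
y = 8
y = (i < y) * (y + i)
if 11 <= i:
    y = i[3]
    records = (i < i) % (step - records)
else:
    step += step >= i
records = y >= i
if records > step:
    record(19)
    if 19 <= step != 13:
        y *= 15 // y
        i *= y // y
else:
    records = step[29] % (records // 9)
y += i
handle(20)
step = y - y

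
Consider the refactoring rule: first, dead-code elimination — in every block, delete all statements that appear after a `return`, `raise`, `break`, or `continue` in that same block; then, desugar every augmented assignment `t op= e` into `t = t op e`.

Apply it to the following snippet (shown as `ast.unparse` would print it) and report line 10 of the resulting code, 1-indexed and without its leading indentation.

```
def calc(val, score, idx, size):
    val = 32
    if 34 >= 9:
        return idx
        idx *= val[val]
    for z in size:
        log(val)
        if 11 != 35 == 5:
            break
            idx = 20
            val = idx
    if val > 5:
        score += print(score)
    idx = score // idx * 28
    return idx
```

Transformed code:
def calc(val, score, idx, size):
    val = 32
    if 34 >= 9:
        return idx
    for z in size:
        log(val)
        if 11 != 35 == 5:
            break
    if val > 5:
        score = score + print(score)
    idx = score // idx * 28
    return idx

score = score + print(score)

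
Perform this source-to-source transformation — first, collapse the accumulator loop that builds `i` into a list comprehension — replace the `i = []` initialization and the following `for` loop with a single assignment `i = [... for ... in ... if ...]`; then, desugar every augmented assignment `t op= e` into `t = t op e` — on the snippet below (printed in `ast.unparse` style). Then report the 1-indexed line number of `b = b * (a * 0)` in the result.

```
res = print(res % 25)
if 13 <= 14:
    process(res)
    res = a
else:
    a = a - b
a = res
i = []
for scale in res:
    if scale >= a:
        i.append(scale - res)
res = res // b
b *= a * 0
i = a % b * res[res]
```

Transformed code:
res = print(res % 25)
if 13 <= 14:
    process(res)
    res = a
else:
    a = a - b
a = res
i = [scale - res for scale in res if scale >= a]
res = res // b
b = b * (a * 0)
i = a % b * res[res]

10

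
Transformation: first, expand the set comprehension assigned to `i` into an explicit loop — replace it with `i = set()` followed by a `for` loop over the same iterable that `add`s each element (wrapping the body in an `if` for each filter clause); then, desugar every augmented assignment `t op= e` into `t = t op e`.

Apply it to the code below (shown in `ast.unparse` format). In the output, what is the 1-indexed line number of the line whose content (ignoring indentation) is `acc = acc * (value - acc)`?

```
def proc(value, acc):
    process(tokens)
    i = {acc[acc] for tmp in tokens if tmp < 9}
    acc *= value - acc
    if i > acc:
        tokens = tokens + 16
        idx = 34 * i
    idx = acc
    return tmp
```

Transformed code:
def proc(value, acc):
    process(tokens)
    i = set()
    for tmp in tokens:
        if tmp < 9:
            i.add(acc[acc])
    acc = acc * (value - acc)
    if i > acc:
        tokens = tokens + 16
        idx = 34 * i
    idx = acc
    return tmp

7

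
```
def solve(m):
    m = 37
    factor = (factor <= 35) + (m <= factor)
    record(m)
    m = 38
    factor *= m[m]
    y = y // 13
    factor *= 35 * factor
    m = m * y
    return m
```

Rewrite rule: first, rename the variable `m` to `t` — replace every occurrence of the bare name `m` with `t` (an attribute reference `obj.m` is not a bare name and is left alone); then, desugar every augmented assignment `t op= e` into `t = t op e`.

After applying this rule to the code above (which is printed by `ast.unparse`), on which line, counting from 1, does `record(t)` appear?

4

Transformed code:
def solve(t):
    t = 37
    factor = (factor <= 35) + (t <= factor)
    record(t)
    t = 38
    factor = factor * t[t]
    y = y // 13
    factor = factor * (35 * factor)
    t = t * y
    return t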